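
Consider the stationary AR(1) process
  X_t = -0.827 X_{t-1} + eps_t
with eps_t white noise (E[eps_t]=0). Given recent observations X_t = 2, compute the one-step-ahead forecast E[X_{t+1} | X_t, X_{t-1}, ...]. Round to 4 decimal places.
E[X_{t+1} \mid \mathcal F_t] = -1.6540

For an AR(p) model X_t = c + sum_i phi_i X_{t-i} + eps_t, the
one-step-ahead conditional mean is
  E[X_{t+1} | X_t, ...] = c + sum_i phi_i X_{t+1-i}.
Substitute known values:
  E[X_{t+1} | ...] = (-0.827) * (2)
                   = -1.6540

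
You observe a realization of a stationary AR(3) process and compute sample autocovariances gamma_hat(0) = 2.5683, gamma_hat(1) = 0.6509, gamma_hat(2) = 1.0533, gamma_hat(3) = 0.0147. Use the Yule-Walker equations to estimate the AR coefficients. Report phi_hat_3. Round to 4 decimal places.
\hat\phi_{3} = -0.1900

The Yule-Walker equations for an AR(p) process read, in matrix form,
  Gamma_p phi = r_p,   with   (Gamma_p)_{ij} = gamma(|i - j|),
                       (r_p)_i = gamma(i),   i,j = 1..p.
Substitute the sample gammas (Toeplitz matrix and right-hand side of size 3):
  Gamma_p = [[2.5683, 0.6509, 1.0533], [0.6509, 2.5683, 0.6509], [1.0533, 0.6509, 2.5683]]
  r_p     = [0.6509, 1.0533, 0.0147]
Written out (R1..R3):
  (R1) 2.5683 phi_1 + 0.6509 phi_2 + 1.0533 phi_3 = 0.6509
  (R2) 0.6509 phi_1 + 2.5683 phi_2 + 0.6509 phi_3 = 1.0533
  (R3) 1.0533 phi_1 + 0.6509 phi_2 + 2.5683 phi_3 = 0.0147
Gaussian elimination:
  R2 <- R2 - (0.6509/2.5683) R1 = R2 - (0.253436) R1:  2.403338 phi_2 + 0.383956 phi_3 = 0.888338
  R3 <- R3 - (1.0533/2.5683) R1 = R3 - (0.410116) R1:  0.383956 phi_2 + 2.136325 phi_3 = -0.252244
  R3 <- R3 - (0.383956/2.403338) R2 = R3 - (0.159759) R2:  2.074985 phi_3 = -0.394165
Back-substitution:
  phi_hat_3 = -0.394165 / 2.074985 = -0.18996
  phi_hat_2 = (0.888338 - (0.383956)(-0.18996)) / 2.403338 = 0.399975
  phi_hat_1 = (0.6509 - (0.6509)(0.399975) - (1.0533)(-0.18996)) / 2.5683 = 0.229974
So phi_hat = [0.2300, 0.4000, -0.1900].
Therefore phi_hat_3 = -0.1900.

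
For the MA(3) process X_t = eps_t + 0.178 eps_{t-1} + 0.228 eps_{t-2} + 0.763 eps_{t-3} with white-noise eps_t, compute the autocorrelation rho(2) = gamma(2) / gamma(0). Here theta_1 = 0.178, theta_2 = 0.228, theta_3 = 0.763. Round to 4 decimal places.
\rho(2) = 0.2184

For an MA(q) process with theta_0 = 1, the autocovariance is
  gamma(k) = sigma^2 * sum_{i=0..q-k} theta_i * theta_{i+k},
and rho(k) = gamma(k) / gamma(0). Sigma^2 cancels.
  numerator   = (1)*(0.228) + (0.178)*(0.763) = 0.363814.
  denominator = (1)^2 + (0.178)^2 + (0.228)^2 + (0.763)^2 = 1.665837.
  rho(2) = 0.363814 / 1.665837 = 0.2184.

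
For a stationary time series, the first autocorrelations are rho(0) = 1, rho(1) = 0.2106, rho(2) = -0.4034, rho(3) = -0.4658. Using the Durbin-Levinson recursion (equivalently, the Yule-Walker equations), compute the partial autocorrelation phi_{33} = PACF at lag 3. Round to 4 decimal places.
\phi_{33} = -0.3249

The PACF at lag k is phi_{kk}, the last component of the solution
to the Yule-Walker system G_k phi = r_k where
  (G_k)_{ij} = rho(|i - j|), (r_k)_i = rho(i), i,j = 1..k.
Equivalently, Durbin-Levinson gives phi_{kk} iteratively:
  phi_{11} = rho(1)
  phi_{kk} = [rho(k) - sum_{j=1..k-1} phi_{k-1,j} rho(k-j)]
            / [1 - sum_{j=1..k-1} phi_{k-1,j} rho(j)],
  phi_{k,j} = phi_{k-1,j} - phi_{kk} phi_{k-1,k-j},  j = 1..k-1.
Step k = 1:
  phi_11 = rho(1) = 0.2106.
Step k = 2:
  phi_22 = [rho(2) - phi_11 rho(1)] / [1 - phi_11 rho(1)] = [-0.4034 - (0.2106)(0.2106)] / [1 - (0.2106)(0.2106)]
         = -0.44775236 / 0.95564764 = -0.468533.
  Update: phi_21 = phi_11 - phi_22 phi_11 = 0.2106 - (-0.468533)(0.2106) = 0.309273.
Step k = 3:
  phi_33 = [rho(3) - phi_21 rho(2) - phi_22 rho(1)] / [1 - phi_21 rho(1) - phi_22 rho(2)]
    numerator   = -0.4658 - (0.309273)(-0.4034) - (-0.468533)(0.2106) = -0.24236623
    denominator = 1 - (0.309273)(0.2106) - (-0.468533)(-0.4034) = 0.74586093
  phi_33 = -0.24236623 / 0.74586093 = -0.3249.
Therefore phi_{33} = -0.3249.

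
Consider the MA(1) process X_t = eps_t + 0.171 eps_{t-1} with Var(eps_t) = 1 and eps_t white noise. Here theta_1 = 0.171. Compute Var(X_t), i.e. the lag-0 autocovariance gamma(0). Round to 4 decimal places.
\gamma(0) = 1.0292

For an MA(q) process X_t = eps_t + sum_i theta_i eps_{t-i} with
Var(eps_t) = sigma^2, the variance is
  gamma(0) = sigma^2 * (1 + sum_i theta_i^2).
  sum_i theta_i^2 = (0.171)^2 = 0.029241.
  gamma(0) = 1 * (1 + 0.029241) = 1 * 1.029241 = 1.029241, which rounds to 1.0292.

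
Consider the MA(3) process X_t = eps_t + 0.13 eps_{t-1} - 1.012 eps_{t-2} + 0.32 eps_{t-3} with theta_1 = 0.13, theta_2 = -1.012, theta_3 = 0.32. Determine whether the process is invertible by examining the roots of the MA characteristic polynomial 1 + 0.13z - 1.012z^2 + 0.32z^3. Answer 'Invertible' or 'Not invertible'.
\text{Not invertible}

The MA(q) characteristic polynomial is P(z) = 1 + 0.13z - 1.012z^2 + 0.32z^3.
Invertibility requires all roots to lie outside the unit circle, i.e. |z| > 1 for every root.
Degree 3: look for a simple real root z0 first, then factor out (1 - z/z0) and solve the remaining quadratic.
Testing z0 = 2.5: P(2.5) = 1 + (0.13)(2.5) + (-1.012)(2.5)^2 + (0.32)(2.5)^3
  = 1 + (0.325) + (-6.325) + (5) = 0.  So z_0 = 2.5 is a root, |z_0| = 2.5.
Divide out the factor (1 - 0.4 z) = (1 - z/z0) (since 1/z0 = 0.4):
  P(z) = (1 - 0.4 z)(1 + (0.53) z + (-0.8) z^2)
  [check: z-coef 0.53 - (0.4) = 0.13; z^2-coef -0.8 - (0.4)(0.53) = -1.012; z^3-coef -(0.4)(-0.8) = 0.32.]
Remaining roots from the quadratic factor 1 + (0.53) z + (-0.8) z^2:
  Set 1 + (0.53) z + (-0.8) z^2 = 0, i.e. a z^2 + b z + c = 0 with a = -0.8, b = 0.53, c = 1.
  Discriminant D = b^2 - 4ac = (0.53)^2 - 4*(-0.8)*1 = 0.2809 - (-3.2) = 3.4809.
  D >= 0, so the roots are real: z = (-b +/- sqrt(D)) / (2a) = (-0.53 +/- 1.865717) / (-1.6).
    z_1 = (-0.53 + 1.865717) / (-1.6) = -0.8348,   |z_1| = 0.8348.
    z_2 = (-0.53 - 1.865717) / (-1.6) = 1.4973,   |z_2| = 1.4973.
Moduli of all roots: 2.5000, 0.8348, 1.4973.
All moduli strictly greater than 1? No.
Verdict: Not invertible.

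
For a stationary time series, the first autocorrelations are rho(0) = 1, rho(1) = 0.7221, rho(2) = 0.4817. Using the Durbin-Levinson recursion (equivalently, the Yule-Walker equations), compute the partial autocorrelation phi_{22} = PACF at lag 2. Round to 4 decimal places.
\phi_{22} = -0.0830

The PACF at lag k is phi_{kk}, the last component of the solution
to the Yule-Walker system G_k phi = r_k where
  (G_k)_{ij} = rho(|i - j|), (r_k)_i = rho(i), i,j = 1..k.
Equivalently, Durbin-Levinson gives phi_{kk} iteratively:
  phi_{11} = rho(1)
  phi_{kk} = [rho(k) - sum_{j=1..k-1} phi_{k-1,j} rho(k-j)]
            / [1 - sum_{j=1..k-1} phi_{k-1,j} rho(j)],
  phi_{k,j} = phi_{k-1,j} - phi_{kk} phi_{k-1,k-j},  j = 1..k-1.
Step k = 1:
  phi_11 = rho(1) = 0.7221.
Step k = 2:
  phi_22 = [rho(2) - phi_11 rho(1)] / [1 - phi_11 rho(1)] = [0.4817 - (0.7221)(0.7221)] / [1 - (0.7221)(0.7221)]
         = -0.03972841 / 0.47857159 = -0.083.
Therefore phi_{22} = -0.0830.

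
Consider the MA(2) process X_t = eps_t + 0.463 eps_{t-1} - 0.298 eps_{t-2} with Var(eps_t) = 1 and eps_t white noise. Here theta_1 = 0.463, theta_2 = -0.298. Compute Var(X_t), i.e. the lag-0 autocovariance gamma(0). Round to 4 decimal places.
\gamma(0) = 1.3032

For an MA(q) process X_t = eps_t + sum_i theta_i eps_{t-i} with
Var(eps_t) = sigma^2, the variance is
  gamma(0) = sigma^2 * (1 + sum_i theta_i^2).
  sum_i theta_i^2 = (0.463)^2 + (-0.298)^2 = 0.214369 + 0.088804 = 0.303173.
  gamma(0) = 1 * (1 + 0.303173) = 1 * 1.303173 = 1.303173, which rounds to 1.3032.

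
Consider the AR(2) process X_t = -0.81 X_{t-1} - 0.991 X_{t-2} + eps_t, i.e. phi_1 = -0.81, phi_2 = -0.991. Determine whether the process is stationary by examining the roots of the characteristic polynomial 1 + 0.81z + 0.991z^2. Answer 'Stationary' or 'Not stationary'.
\text{Stationary}

The AR(p) characteristic polynomial is P(z) = 1 + 0.81z + 0.991z^2.
Stationarity requires all roots to lie outside the unit circle, i.e. |z| > 1 for every root.
Set 1 + (0.81) z + (0.991) z^2 = 0, i.e. a z^2 + b z + c = 0 with a = 0.991, b = 0.81, c = 1.
Discriminant D = b^2 - 4ac = (0.81)^2 - 4*(0.991)*1 = 0.6561 - (3.964) = -3.3079.
D < 0, so the roots are the complex-conjugate pair z = (-b +/- i sqrt(-D)) / (2a) = -0.4087 +/- 0.9176i.
For a conjugate pair |z|^2 = z * conj(z) = (product of roots) = c/a = 1/(0.991) = 1.009082, so |z| = sqrt(1.009082) = 1.0045 for both roots.
Moduli of all roots: 1.0045, 1.0045.
All moduli strictly greater than 1? Yes.
Verdict: Stationary.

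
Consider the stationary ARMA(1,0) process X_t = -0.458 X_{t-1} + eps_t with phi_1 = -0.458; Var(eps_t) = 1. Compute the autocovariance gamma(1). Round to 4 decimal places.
\gamma(1) = -0.5796

Multiply the model equation by X_{t-k} and take expectations. With theta_0 = psi_0 = 1 and psi_j the MA(infinity) weights, this gives
  gamma(k) - sum_i phi_i gamma(k-i) = c_k,
  c_k = sigma^2 * sum_{j=k..q} theta_j psi_{j-k}   (c_k = 0 for k > q),
using gamma(-m) = gamma(m).
Pure AR (q = 0): c_0 = sigma^2 = 1, c_k = 0 for k >= 1.
Equations for k = 0 and k = 1 (AR order 1):
  gamma(0) = phi_1 gamma(1) + c_0
  gamma(1) = phi_1 gamma(0) + c_1
Substituting the second into the first: gamma(0) (1 - phi_1^2) = c_0 + phi_1 c_1, so
  gamma(0) = c_0 / (1 - phi_1^2) = 1 / (1 - (-0.458)^2) = 1 / 0.790236 = 1.265445.
  gamma(1) = phi_1 gamma(0) = (-0.458)(1.265445) = -0.579574.
Therefore gamma(1) = -0.5796 (to 4 decimal places).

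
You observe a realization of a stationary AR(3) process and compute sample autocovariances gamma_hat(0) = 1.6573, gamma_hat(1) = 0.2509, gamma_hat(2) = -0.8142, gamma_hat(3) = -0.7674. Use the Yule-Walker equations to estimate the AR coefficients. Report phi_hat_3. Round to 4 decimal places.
\hat\phi_{3} = -0.3820

The Yule-Walker equations for an AR(p) process read, in matrix form,
  Gamma_p phi = r_p,   with   (Gamma_p)_{ij} = gamma(|i - j|),
                       (r_p)_i = gamma(i),   i,j = 1..p.
Substitute the sample gammas (Toeplitz matrix and right-hand side of size 3):
  Gamma_p = [[1.6573, 0.2509, -0.8142], [0.2509, 1.6573, 0.2509], [-0.8142, 0.2509, 1.6573]]
  r_p     = [0.2509, -0.8142, -0.7674]
Written out (R1..R3):
  (R1) 1.6573 phi_1 + 0.2509 phi_2 - 0.8142 phi_3 = 0.2509
  (R2) 0.2509 phi_1 + 1.6573 phi_2 + 0.2509 phi_3 = -0.8142
  (R3) -0.8142 phi_1 + 0.2509 phi_2 + 1.6573 phi_3 = -0.7674
Gaussian elimination:
  R2 <- R2 - (0.2509/1.6573) R1 = R2 - (0.151391) R1:  1.619316 phi_2 + 0.374162 phi_3 = -0.852184
  R3 <- R3 - (-0.8142/1.6573) R1 = R3 - (-0.491281) R1:  0.374162 phi_2 + 1.257299 phi_3 = -0.644138
  R3 <- R3 - (0.374162/1.619316) R2 = R3 - (0.231062) R2:  1.170844 phi_3 = -0.44723
Back-substitution:
  phi_hat_3 = -0.44723 / 1.170844 = -0.381972
  phi_hat_2 = (-0.852184 - (0.374162)(-0.381972)) / 1.619316 = -0.438002
  phi_hat_1 = (0.2509 - (0.2509)(-0.438002) - (-0.8142)(-0.381972)) / 1.6573 = 0.030045
So phi_hat = [0.0300, -0.4380, -0.3820].
Therefore phi_hat_3 = -0.3820.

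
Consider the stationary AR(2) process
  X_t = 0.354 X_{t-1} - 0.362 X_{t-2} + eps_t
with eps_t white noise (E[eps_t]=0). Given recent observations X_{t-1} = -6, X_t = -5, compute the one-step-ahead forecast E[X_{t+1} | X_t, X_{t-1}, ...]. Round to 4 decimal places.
E[X_{t+1} \mid \mathcal F_t] = 0.4020

For an AR(p) model X_t = c + sum_i phi_i X_{t-i} + eps_t, the
one-step-ahead conditional mean is
  E[X_{t+1} | X_t, ...] = c + sum_i phi_i X_{t+1-i}.
Substitute known values:
  E[X_{t+1} | ...] = (0.354) * (-5) + (-0.362) * (-6)
                   = 0.4020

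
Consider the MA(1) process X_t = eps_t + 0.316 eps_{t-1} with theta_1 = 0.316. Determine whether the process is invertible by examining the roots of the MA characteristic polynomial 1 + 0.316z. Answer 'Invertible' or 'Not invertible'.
\text{Invertible}

The MA(q) characteristic polynomial is P(z) = 1 + 0.316z.
Invertibility requires all roots to lie outside the unit circle, i.e. |z| > 1 for every root.
This is linear in z: 1 + (0.316) z = 0  =>  z = -1/(0.316) = -3.164557,  |z| = 3.164557.
Moduli of all roots: 3.1646.
All moduli strictly greater than 1? Yes.
Verdict: Invertible.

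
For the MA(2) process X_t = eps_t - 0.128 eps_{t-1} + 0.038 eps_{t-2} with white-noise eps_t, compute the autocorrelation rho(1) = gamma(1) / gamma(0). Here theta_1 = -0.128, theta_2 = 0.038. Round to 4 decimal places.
\rho(1) = -0.1305

For an MA(q) process with theta_0 = 1, the autocovariance is
  gamma(k) = sigma^2 * sum_{i=0..q-k} theta_i * theta_{i+k},
and rho(k) = gamma(k) / gamma(0). Sigma^2 cancels.
  numerator   = (1)*(-0.128) + (-0.128)*(0.038) = -0.132864.
  denominator = (1)^2 + (-0.128)^2 + (0.038)^2 = 1.017828.
  rho(1) = -0.132864 / 1.017828 = -0.1305.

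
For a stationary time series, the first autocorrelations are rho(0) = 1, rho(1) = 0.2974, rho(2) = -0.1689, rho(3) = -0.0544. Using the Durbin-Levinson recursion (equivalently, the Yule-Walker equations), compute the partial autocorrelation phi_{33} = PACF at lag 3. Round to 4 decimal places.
\phi_{33} = 0.1120

The PACF at lag k is phi_{kk}, the last component of the solution
to the Yule-Walker system G_k phi = r_k where
  (G_k)_{ij} = rho(|i - j|), (r_k)_i = rho(i), i,j = 1..k.
Equivalently, Durbin-Levinson gives phi_{kk} iteratively:
  phi_{11} = rho(1)
  phi_{kk} = [rho(k) - sum_{j=1..k-1} phi_{k-1,j} rho(k-j)]
            / [1 - sum_{j=1..k-1} phi_{k-1,j} rho(j)],
  phi_{k,j} = phi_{k-1,j} - phi_{kk} phi_{k-1,k-j},  j = 1..k-1.
Step k = 1:
  phi_11 = rho(1) = 0.2974.
Step k = 2:
  phi_22 = [rho(2) - phi_11 rho(1)] / [1 - phi_11 rho(1)] = [-0.1689 - (0.2974)(0.2974)] / [1 - (0.2974)(0.2974)]
         = -0.25734676 / 0.91155324 = -0.282317.
  Update: phi_21 = phi_11 - phi_22 phi_11 = 0.2974 - (-0.282317)(0.2974) = 0.381361.
Step k = 3:
  phi_33 = [rho(3) - phi_21 rho(2) - phi_22 rho(1)] / [1 - phi_21 rho(1) - phi_22 rho(2)]
    numerator   = -0.0544 - (0.381361)(-0.1689) - (-0.282317)(0.2974) = 0.09397288
    denominator = 1 - (0.381361)(0.2974) - (-0.282317)(-0.1689) = 0.83889994
  phi_33 = 0.09397288 / 0.83889994 = 0.112.
Therefore phi_{33} = 0.1120.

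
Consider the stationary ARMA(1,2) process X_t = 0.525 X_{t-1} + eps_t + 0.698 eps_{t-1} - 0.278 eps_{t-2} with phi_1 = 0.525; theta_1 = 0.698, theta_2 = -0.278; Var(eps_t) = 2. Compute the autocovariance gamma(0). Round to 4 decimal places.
\gamma(0) = 5.3574

Multiply the model equation by X_{t-k} and take expectations. With theta_0 = psi_0 = 1 and psi_j the MA(infinity) weights, this gives
  gamma(k) - sum_i phi_i gamma(k-i) = c_k,
  c_k = sigma^2 * sum_{j=k..q} theta_j psi_{j-k}   (c_k = 0 for k > q),
using gamma(-m) = gamma(m).
psi-weights needed (psi_j = theta_j + sum_i phi_i psi_{j-i}):
  psi_1 = theta_1 + phi_1 = 0.698 + (0.525) = 1.223
  psi_2 = theta_2 + phi_1 psi_1 = -0.278 + (0.525)(1.223) = 0.364075
Right-hand sides:
  c_0 = sigma^2 (1 + theta_1 psi_1 + theta_2 psi_2) = 2 * (1 + (0.698)(1.223) + (-0.278)(0.364075)) = 2 * 1.752441 = 3.504882
  c_1 = sigma^2 (theta_1 + theta_2 psi_1) = 2 * (0.698 + (-0.278)(1.223)) = 0.716012
  c_2 = sigma^2 theta_2 = 2 * (-0.278) = -0.556
Equations for k = 0 and k = 1 (AR order 1):
  gamma(0) = phi_1 gamma(1) + c_0
  gamma(1) = phi_1 gamma(0) + c_1
Substituting the second into the first: gamma(0) (1 - phi_1^2) = c_0 + phi_1 c_1, so
  gamma(0) = (c_0 + phi_1 c_1) / (1 - phi_1^2) = (3.504882 + (0.525)(0.716012)) / (1 - (0.525)^2) = 3.880789 / 0.724375 = 5.35743.
Therefore gamma(0) = 5.3574 (to 4 decimal places).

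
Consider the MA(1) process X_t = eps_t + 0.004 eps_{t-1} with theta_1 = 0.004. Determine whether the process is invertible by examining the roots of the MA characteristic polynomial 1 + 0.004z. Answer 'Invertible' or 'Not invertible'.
\text{Invertible}

The MA(q) characteristic polynomial is P(z) = 1 + 0.004z.
Invertibility requires all roots to lie outside the unit circle, i.e. |z| > 1 for every root.
This is linear in z: 1 + (0.004) z = 0  =>  z = -1/(0.004) = -250,  |z| = 250.
Moduli of all roots: 250.0000.
All moduli strictly greater than 1? Yes.
Verdict: Invertible.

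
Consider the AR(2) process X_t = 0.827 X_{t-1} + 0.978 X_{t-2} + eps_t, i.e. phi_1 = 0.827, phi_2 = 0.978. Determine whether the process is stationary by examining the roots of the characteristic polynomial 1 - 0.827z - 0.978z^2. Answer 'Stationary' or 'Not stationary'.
\text{Not stationary}

The AR(p) characteristic polynomial is P(z) = 1 - 0.827z - 0.978z^2.
Stationarity requires all roots to lie outside the unit circle, i.e. |z| > 1 for every root.
Set 1 + (-0.827) z + (-0.978) z^2 = 0, i.e. a z^2 + b z + c = 0 with a = -0.978, b = -0.827, c = 1.
Discriminant D = b^2 - 4ac = (-0.827)^2 - 4*(-0.978)*1 = 0.683929 - (-3.912) = 4.595929.
D >= 0, so the roots are real: z = (-b +/- sqrt(D)) / (2a) = (0.827 +/- 2.143812) / (-1.956).
  z_1 = (0.827 + 2.143812) / (-1.956) = -1.5188,   |z_1| = 1.5188.
  z_2 = (0.827 - 2.143812) / (-1.956) = 0.6732,   |z_2| = 0.6732.
Moduli of all roots: 1.5188, 0.6732.
All moduli strictly greater than 1? No.
Verdict: Not stationary.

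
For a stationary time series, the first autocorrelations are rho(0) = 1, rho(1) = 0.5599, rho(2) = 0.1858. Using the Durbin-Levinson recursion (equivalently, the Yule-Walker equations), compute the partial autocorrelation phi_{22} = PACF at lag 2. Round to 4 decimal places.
\phi_{22} = -0.1860

The PACF at lag k is phi_{kk}, the last component of the solution
to the Yule-Walker system G_k phi = r_k where
  (G_k)_{ij} = rho(|i - j|), (r_k)_i = rho(i), i,j = 1..k.
Equivalently, Durbin-Levinson gives phi_{kk} iteratively:
  phi_{11} = rho(1)
  phi_{kk} = [rho(k) - sum_{j=1..k-1} phi_{k-1,j} rho(k-j)]
            / [1 - sum_{j=1..k-1} phi_{k-1,j} rho(j)],
  phi_{k,j} = phi_{k-1,j} - phi_{kk} phi_{k-1,k-j},  j = 1..k-1.
Step k = 1:
  phi_11 = rho(1) = 0.5599.
Step k = 2:
  phi_22 = [rho(2) - phi_11 rho(1)] / [1 - phi_11 rho(1)] = [0.1858 - (0.5599)(0.5599)] / [1 - (0.5599)(0.5599)]
         = -0.12768801 / 0.68651199 = -0.186.
Therefore phi_{22} = -0.1860.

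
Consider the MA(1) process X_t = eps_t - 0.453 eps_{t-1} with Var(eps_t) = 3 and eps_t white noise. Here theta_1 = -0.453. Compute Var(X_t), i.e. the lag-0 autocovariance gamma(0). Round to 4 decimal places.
\gamma(0) = 3.6156

For an MA(q) process X_t = eps_t + sum_i theta_i eps_{t-i} with
Var(eps_t) = sigma^2, the variance is
  gamma(0) = sigma^2 * (1 + sum_i theta_i^2).
  sum_i theta_i^2 = (-0.453)^2 = 0.205209.
  gamma(0) = 3 * (1 + 0.205209) = 3 * 1.205209 = 3.615627, which rounds to 3.6156.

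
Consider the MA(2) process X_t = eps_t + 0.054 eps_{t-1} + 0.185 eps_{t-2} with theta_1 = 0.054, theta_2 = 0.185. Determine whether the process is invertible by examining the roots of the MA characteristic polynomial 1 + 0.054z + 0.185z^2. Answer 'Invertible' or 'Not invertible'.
\text{Invertible}

The MA(q) characteristic polynomial is P(z) = 1 + 0.054z + 0.185z^2.
Invertibility requires all roots to lie outside the unit circle, i.e. |z| > 1 for every root.
Set 1 + (0.054) z + (0.185) z^2 = 0, i.e. a z^2 + b z + c = 0 with a = 0.185, b = 0.054, c = 1.
Discriminant D = b^2 - 4ac = (0.054)^2 - 4*(0.185)*1 = 0.002916 - (0.74) = -0.737084.
D < 0, so the roots are the complex-conjugate pair z = (-b +/- i sqrt(-D)) / (2a) = -0.1459 +/- 2.3204i.
For a conjugate pair |z|^2 = z * conj(z) = (product of roots) = c/a = 1/(0.185) = 5.405405, so |z| = sqrt(5.405405) = 2.325 for both roots.
Moduli of all roots: 2.3250, 2.3250.
All moduli strictly greater than 1? Yes.
Verdict: Invertible.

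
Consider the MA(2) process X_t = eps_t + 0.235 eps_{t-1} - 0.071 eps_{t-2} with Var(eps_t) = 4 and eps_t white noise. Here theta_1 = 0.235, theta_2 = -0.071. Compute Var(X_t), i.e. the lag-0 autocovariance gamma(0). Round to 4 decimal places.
\gamma(0) = 4.2411

For an MA(q) process X_t = eps_t + sum_i theta_i eps_{t-i} with
Var(eps_t) = sigma^2, the variance is
  gamma(0) = sigma^2 * (1 + sum_i theta_i^2).
  sum_i theta_i^2 = (0.235)^2 + (-0.071)^2 = 0.055225 + 0.005041 = 0.060266.
  gamma(0) = 4 * (1 + 0.060266) = 4 * 1.060266 = 4.241064, which rounds to 4.2411.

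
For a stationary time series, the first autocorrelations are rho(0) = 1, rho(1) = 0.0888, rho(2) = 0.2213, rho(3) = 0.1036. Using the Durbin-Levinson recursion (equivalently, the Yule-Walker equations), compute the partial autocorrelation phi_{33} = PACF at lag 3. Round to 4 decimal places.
\phi_{33} = 0.0730

The PACF at lag k is phi_{kk}, the last component of the solution
to the Yule-Walker system G_k phi = r_k where
  (G_k)_{ij} = rho(|i - j|), (r_k)_i = rho(i), i,j = 1..k.
Equivalently, Durbin-Levinson gives phi_{kk} iteratively:
  phi_{11} = rho(1)
  phi_{kk} = [rho(k) - sum_{j=1..k-1} phi_{k-1,j} rho(k-j)]
            / [1 - sum_{j=1..k-1} phi_{k-1,j} rho(j)],
  phi_{k,j} = phi_{k-1,j} - phi_{kk} phi_{k-1,k-j},  j = 1..k-1.
Step k = 1:
  phi_11 = rho(1) = 0.0888.
Step k = 2:
  phi_22 = [rho(2) - phi_11 rho(1)] / [1 - phi_11 rho(1)] = [0.2213 - (0.0888)(0.0888)] / [1 - (0.0888)(0.0888)]
         = 0.21341456 / 0.99211456 = 0.215111.
  Update: phi_21 = phi_11 - phi_22 phi_11 = 0.0888 - (0.215111)(0.0888) = 0.069698.
Step k = 3:
  phi_33 = [rho(3) - phi_21 rho(2) - phi_22 rho(1)] / [1 - phi_21 rho(1) - phi_22 rho(2)]
    numerator   = 0.1036 - (0.069698)(0.2213) - (0.215111)(0.0888) = 0.06907396
    denominator = 1 - (0.069698)(0.0888) - (0.215111)(0.2213) = 0.94620678
  phi_33 = 0.06907396 / 0.94620678 = 0.073.
Therefore phi_{33} = 0.0730.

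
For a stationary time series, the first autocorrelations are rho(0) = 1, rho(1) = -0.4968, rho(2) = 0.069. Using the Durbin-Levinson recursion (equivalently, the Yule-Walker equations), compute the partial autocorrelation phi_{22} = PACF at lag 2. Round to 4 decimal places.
\phi_{22} = -0.2361

The PACF at lag k is phi_{kk}, the last component of the solution
to the Yule-Walker system G_k phi = r_k where
  (G_k)_{ij} = rho(|i - j|), (r_k)_i = rho(i), i,j = 1..k.
Equivalently, Durbin-Levinson gives phi_{kk} iteratively:
  phi_{11} = rho(1)
  phi_{kk} = [rho(k) - sum_{j=1..k-1} phi_{k-1,j} rho(k-j)]
            / [1 - sum_{j=1..k-1} phi_{k-1,j} rho(j)],
  phi_{k,j} = phi_{k-1,j} - phi_{kk} phi_{k-1,k-j},  j = 1..k-1.
Step k = 1:
  phi_11 = rho(1) = -0.4968.
Step k = 2:
  phi_22 = [rho(2) - phi_11 rho(1)] / [1 - phi_11 rho(1)] = [0.069 - (-0.4968)(-0.4968)] / [1 - (-0.4968)(-0.4968)]
         = -0.17781024 / 0.75318976 = -0.2361.
Therefore phi_{22} = -0.2361.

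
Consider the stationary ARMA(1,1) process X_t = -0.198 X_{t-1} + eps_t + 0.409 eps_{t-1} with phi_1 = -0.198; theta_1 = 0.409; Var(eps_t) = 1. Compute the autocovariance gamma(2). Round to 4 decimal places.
\gamma(2) = -0.0400

Multiply the model equation by X_{t-k} and take expectations. With theta_0 = psi_0 = 1 and psi_j the MA(infinity) weights, this gives
  gamma(k) - sum_i phi_i gamma(k-i) = c_k,
  c_k = sigma^2 * sum_{j=k..q} theta_j psi_{j-k}   (c_k = 0 for k > q),
using gamma(-m) = gamma(m).
psi-weights needed (psi_j = theta_j + sum_i phi_i psi_{j-i}):
  psi_1 = theta_1 + phi_1 = 0.409 + (-0.198) = 0.211
Right-hand sides:
  c_0 = sigma^2 (1 + theta_1 psi_1) = 1 * (1 + (0.409)(0.211)) = 1 * 1.086299 = 1.086299
  c_1 = sigma^2 theta_1 = 1 * (0.409) = 0.409
  c_2 = 0
Equations for k = 0 and k = 1 (AR order 1):
  gamma(0) = phi_1 gamma(1) + c_0
  gamma(1) = phi_1 gamma(0) + c_1
Substituting the second into the first: gamma(0) (1 - phi_1^2) = c_0 + phi_1 c_1, so
  gamma(0) = (c_0 + phi_1 c_1) / (1 - phi_1^2) = (1.086299 + (-0.198)(0.409)) / (1 - (-0.198)^2) = 1.005317 / 0.960796 = 1.046338.
  gamma(1) = phi_1 gamma(0) + c_1 = (-0.198)(1.046338) + (0.409) = 0.201825.
For k = 2 (> q): gamma(2) = phi_1 gamma(1) = (-0.198)(0.201825) = -0.039961.
Therefore gamma(2) = -0.0400 (to 4 decimal places).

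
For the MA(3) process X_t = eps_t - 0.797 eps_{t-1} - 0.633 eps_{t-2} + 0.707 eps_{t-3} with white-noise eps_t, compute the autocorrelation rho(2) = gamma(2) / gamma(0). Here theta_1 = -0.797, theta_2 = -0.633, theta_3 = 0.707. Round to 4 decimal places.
\rho(2) = -0.4718

For an MA(q) process with theta_0 = 1, the autocovariance is
  gamma(k) = sigma^2 * sum_{i=0..q-k} theta_i * theta_{i+k},
and rho(k) = gamma(k) / gamma(0). Sigma^2 cancels.
  numerator   = (1)*(-0.633) + (-0.797)*(0.707) = -1.196479.
  denominator = (1)^2 + (-0.797)^2 + (-0.633)^2 + (0.707)^2 = 2.535747.
  rho(2) = -1.196479 / 2.535747 = -0.4718.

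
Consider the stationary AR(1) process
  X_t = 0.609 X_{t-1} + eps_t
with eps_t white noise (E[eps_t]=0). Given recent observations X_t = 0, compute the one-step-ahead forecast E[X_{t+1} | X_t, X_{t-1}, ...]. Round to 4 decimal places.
E[X_{t+1} \mid \mathcal F_t] = 0.0000

For an AR(p) model X_t = c + sum_i phi_i X_{t-i} + eps_t, the
one-step-ahead conditional mean is
  E[X_{t+1} | X_t, ...] = c + sum_i phi_i X_{t+1-i}.
Substitute known values:
  E[X_{t+1} | ...] = (0.609) * (0)
                   = 0.0000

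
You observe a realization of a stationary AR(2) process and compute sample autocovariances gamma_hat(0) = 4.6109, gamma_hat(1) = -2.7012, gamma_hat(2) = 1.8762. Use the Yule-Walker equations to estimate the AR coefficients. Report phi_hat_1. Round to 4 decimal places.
\hat\phi_{1} = -0.5290

The Yule-Walker equations for an AR(p) process read, in matrix form,
  Gamma_p phi = r_p,   with   (Gamma_p)_{ij} = gamma(|i - j|),
                       (r_p)_i = gamma(i),   i,j = 1..p.
Substitute the sample gammas (Toeplitz matrix and right-hand side of size 2):
  Gamma_p = [[4.6109, -2.7012], [-2.7012, 4.6109]]
  r_p     = [-2.7012, 1.8762]
Written out:
  4.6109 phi_1 - 2.7012 phi_2 = -2.7012
  -2.7012 phi_1 + 4.6109 phi_2 = 1.8762
Solve by Cramer's rule:
  det = gamma(0)^2 - gamma(1)^2 = (4.6109)^2 - (-2.7012)^2 = 21.26039881 - 7.29648144 = 13.96391737
  phi_hat_1 = [gamma(1) gamma(0) - gamma(1) gamma(2)] / det = [(-2.7012)(4.6109) - (-2.7012)(1.8762)] / 13.96391737 = -7.38697164 / 13.96391737 = -0.529
  phi_hat_2 = [gamma(0) gamma(2) - gamma(1)^2] / det = [(4.6109)(1.8762) - (-2.7012)^2] / 13.96391737 = 1.35448914 / 13.96391737 = 0.097
So phi_hat = [-0.5290, 0.0970].
Therefore phi_hat_1 = -0.5290.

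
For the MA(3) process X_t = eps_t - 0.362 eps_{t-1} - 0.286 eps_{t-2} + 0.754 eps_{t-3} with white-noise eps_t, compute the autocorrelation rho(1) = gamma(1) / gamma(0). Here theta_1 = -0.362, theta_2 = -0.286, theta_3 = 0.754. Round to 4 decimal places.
\rho(1) = -0.2662

For an MA(q) process with theta_0 = 1, the autocovariance is
  gamma(k) = sigma^2 * sum_{i=0..q-k} theta_i * theta_{i+k},
and rho(k) = gamma(k) / gamma(0). Sigma^2 cancels.
  numerator   = (1)*(-0.362) + (-0.362)*(-0.286) + (-0.286)*(0.754) = -0.474112.
  denominator = (1)^2 + (-0.362)^2 + (-0.286)^2 + (0.754)^2 = 1.781356.
  rho(1) = -0.474112 / 1.781356 = -0.2662.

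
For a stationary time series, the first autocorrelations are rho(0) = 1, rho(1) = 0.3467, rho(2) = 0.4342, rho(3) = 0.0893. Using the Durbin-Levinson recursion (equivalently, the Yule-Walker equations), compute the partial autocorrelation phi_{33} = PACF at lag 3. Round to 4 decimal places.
\phi_{33} = -0.1710

The PACF at lag k is phi_{kk}, the last component of the solution
to the Yule-Walker system G_k phi = r_k where
  (G_k)_{ij} = rho(|i - j|), (r_k)_i = rho(i), i,j = 1..k.
Equivalently, Durbin-Levinson gives phi_{kk} iteratively:
  phi_{11} = rho(1)
  phi_{kk} = [rho(k) - sum_{j=1..k-1} phi_{k-1,j} rho(k-j)]
            / [1 - sum_{j=1..k-1} phi_{k-1,j} rho(j)],
  phi_{k,j} = phi_{k-1,j} - phi_{kk} phi_{k-1,k-j},  j = 1..k-1.
Step k = 1:
  phi_11 = rho(1) = 0.3467.
Step k = 2:
  phi_22 = [rho(2) - phi_11 rho(1)] / [1 - phi_11 rho(1)] = [0.4342 - (0.3467)(0.3467)] / [1 - (0.3467)(0.3467)]
         = 0.31399911 / 0.87979911 = 0.356899.
  Update: phi_21 = phi_11 - phi_22 phi_11 = 0.3467 - (0.356899)(0.3467) = 0.222963.
Step k = 3:
  phi_33 = [rho(3) - phi_21 rho(2) - phi_22 rho(1)] / [1 - phi_21 rho(1) - phi_22 rho(2)]
    numerator   = 0.0893 - (0.222963)(0.4342) - (0.356899)(0.3467) = -0.1312474
    denominator = 1 - (0.222963)(0.3467) - (0.356899)(0.4342) = 0.76773325
  phi_33 = -0.1312474 / 0.76773325 = -0.171.
Therefore phi_{33} = -0.1710.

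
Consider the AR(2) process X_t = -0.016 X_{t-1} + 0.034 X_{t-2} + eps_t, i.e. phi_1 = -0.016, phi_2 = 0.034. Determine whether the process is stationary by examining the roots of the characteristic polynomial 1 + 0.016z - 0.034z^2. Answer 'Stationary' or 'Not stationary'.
\text{Stationary}

The AR(p) characteristic polynomial is P(z) = 1 + 0.016z - 0.034z^2.
Stationarity requires all roots to lie outside the unit circle, i.e. |z| > 1 for every root.
Set 1 + (0.016) z + (-0.034) z^2 = 0, i.e. a z^2 + b z + c = 0 with a = -0.034, b = 0.016, c = 1.
Discriminant D = b^2 - 4ac = (0.016)^2 - 4*(-0.034)*1 = 0.000256 - (-0.136) = 0.136256.
D >= 0, so the roots are real: z = (-b +/- sqrt(D)) / (2a) = (-0.016 +/- 0.369129) / (-0.068).
  z_1 = (-0.016 + 0.369129) / (-0.068) = -5.1931,   |z_1| = 5.1931.
  z_2 = (-0.016 - 0.369129) / (-0.068) = 5.6637,   |z_2| = 5.6637.
Moduli of all roots: 5.1931, 5.6637.
All moduli strictly greater than 1? Yes.
Verdict: Stationary.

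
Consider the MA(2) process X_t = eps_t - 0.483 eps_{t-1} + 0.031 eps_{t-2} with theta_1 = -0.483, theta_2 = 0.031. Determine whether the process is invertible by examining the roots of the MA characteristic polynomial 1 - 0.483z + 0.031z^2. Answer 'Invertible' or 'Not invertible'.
\text{Invertible}

The MA(q) characteristic polynomial is P(z) = 1 - 0.483z + 0.031z^2.
Invertibility requires all roots to lie outside the unit circle, i.e. |z| > 1 for every root.
Set 1 + (-0.483) z + (0.031) z^2 = 0, i.e. a z^2 + b z + c = 0 with a = 0.031, b = -0.483, c = 1.
Discriminant D = b^2 - 4ac = (-0.483)^2 - 4*(0.031)*1 = 0.233289 - (0.124) = 0.109289.
D >= 0, so the roots are real: z = (-b +/- sqrt(D)) / (2a) = (0.483 +/- 0.330589) / (0.062).
  z_1 = (0.483 + 0.330589) / (0.062) = 13.1224,   |z_1| = 13.1224.
  z_2 = (0.483 - 0.330589) / (0.062) = 2.4582,   |z_2| = 2.4582.
Moduli of all roots: 13.1224, 2.4582.
All moduli strictly greater than 1? Yes.
Verdict: Invertible.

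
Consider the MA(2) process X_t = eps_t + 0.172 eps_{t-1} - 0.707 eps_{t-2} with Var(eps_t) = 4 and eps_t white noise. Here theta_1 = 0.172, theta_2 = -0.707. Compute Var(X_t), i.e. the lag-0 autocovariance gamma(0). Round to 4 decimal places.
\gamma(0) = 6.1177

For an MA(q) process X_t = eps_t + sum_i theta_i eps_{t-i} with
Var(eps_t) = sigma^2, the variance is
  gamma(0) = sigma^2 * (1 + sum_i theta_i^2).
  sum_i theta_i^2 = (0.172)^2 + (-0.707)^2 = 0.029584 + 0.499849 = 0.529433.
  gamma(0) = 4 * (1 + 0.529433) = 4 * 1.529433 = 6.117732, which rounds to 6.1177.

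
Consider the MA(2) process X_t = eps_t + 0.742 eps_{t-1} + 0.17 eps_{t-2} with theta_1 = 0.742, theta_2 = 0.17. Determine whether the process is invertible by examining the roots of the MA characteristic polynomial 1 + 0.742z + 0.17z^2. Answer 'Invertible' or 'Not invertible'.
\text{Invertible}

The MA(q) characteristic polynomial is P(z) = 1 + 0.742z + 0.17z^2.
Invertibility requires all roots to lie outside the unit circle, i.e. |z| > 1 for every root.
Set 1 + (0.742) z + (0.17) z^2 = 0, i.e. a z^2 + b z + c = 0 with a = 0.17, b = 0.742, c = 1.
Discriminant D = b^2 - 4ac = (0.742)^2 - 4*(0.17)*1 = 0.550564 - (0.68) = -0.129436.
D < 0, so the roots are the complex-conjugate pair z = (-b +/- i sqrt(-D)) / (2a) = -2.1824 +/- 1.0582i.
For a conjugate pair |z|^2 = z * conj(z) = (product of roots) = c/a = 1/(0.17) = 5.882353, so |z| = sqrt(5.882353) = 2.4254 for both roots.
Moduli of all roots: 2.4254, 2.4254.
All moduli strictly greater than 1? Yes.
Verdict: Invertible.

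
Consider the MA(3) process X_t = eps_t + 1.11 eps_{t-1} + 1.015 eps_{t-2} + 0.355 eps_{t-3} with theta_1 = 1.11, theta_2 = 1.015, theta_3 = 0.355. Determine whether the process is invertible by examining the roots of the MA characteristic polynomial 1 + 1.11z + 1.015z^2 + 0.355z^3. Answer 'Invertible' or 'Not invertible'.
\text{Invertible}

The MA(q) characteristic polynomial is P(z) = 1 + 1.11z + 1.015z^2 + 0.355z^3.
Invertibility requires all roots to lie outside the unit circle, i.e. |z| > 1 for every root.
Degree 3: look for a simple real root z0 first, then factor out (1 - z/z0) and solve the remaining quadratic.
Testing z0 = -2: P(-2) = 1 + (1.11)(-2) + (1.015)(-2)^2 + (0.355)(-2)^3
  = 1 + (-2.22) + (4.06) + (-2.84) = 0.  So z_0 = -2 is a root, |z_0| = 2.
Divide out the factor (1 + 0.5 z) = (1 - z/z0) (since 1/z0 = -0.5):
  P(z) = (1 + 0.5 z)(1 + (0.61) z + (0.71) z^2)
  [check: z-coef 0.61 - (-0.5) = 1.11; z^2-coef 0.71 - (-0.5)(0.61) = 1.015; z^3-coef -(-0.5)(0.71) = 0.355.]
Remaining roots from the quadratic factor 1 + (0.61) z + (0.71) z^2:
  Set 1 + (0.61) z + (0.71) z^2 = 0, i.e. a z^2 + b z + c = 0 with a = 0.71, b = 0.61, c = 1.
  Discriminant D = b^2 - 4ac = (0.61)^2 - 4*(0.71)*1 = 0.3721 - (2.84) = -2.4679.
  D < 0, so the roots are the complex-conjugate pair z = (-b +/- i sqrt(-D)) / (2a) = -0.4296 +/- 1.1063i.
  For a conjugate pair |z|^2 = z * conj(z) = (product of roots) = c/a = 1/(0.71) = 1.408451, so |z| = sqrt(1.408451) = 1.1868 for both roots.
Moduli of all roots: 2.0000, 1.1868, 1.1868.
All moduli strictly greater than 1? Yes.
Verdict: Invertible.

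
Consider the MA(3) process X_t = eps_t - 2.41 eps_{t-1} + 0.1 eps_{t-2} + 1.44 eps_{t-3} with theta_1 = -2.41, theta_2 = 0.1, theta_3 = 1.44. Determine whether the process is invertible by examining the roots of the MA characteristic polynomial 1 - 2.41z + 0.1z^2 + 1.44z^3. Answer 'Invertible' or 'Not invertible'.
\text{Not invertible}

The MA(q) characteristic polynomial is P(z) = 1 - 2.41z + 0.1z^2 + 1.44z^3.
Invertibility requires all roots to lie outside the unit circle, i.e. |z| > 1 for every root.
Degree 3: look for a simple real root z0 first, then factor out (1 - z/z0) and solve the remaining quadratic.
Testing z0 = 0.5: P(0.5) = 1 + (-2.41)(0.5) + (0.1)(0.5)^2 + (1.44)(0.5)^3
  = 1 + (-1.205) + (0.025) + (0.18) = 0.  So z_0 = 0.5 is a root, |z_0| = 0.5.
Divide out the factor (1 - 2 z) = (1 - z/z0) (since 1/z0 = 2):
  P(z) = (1 - 2 z)(1 + (-0.41) z + (-0.72) z^2)
  [check: z-coef -0.41 - (2) = -2.41; z^2-coef -0.72 - (2)(-0.41) = 0.1; z^3-coef -(2)(-0.72) = 1.44.]
Remaining roots from the quadratic factor 1 + (-0.41) z + (-0.72) z^2:
  Set 1 + (-0.41) z + (-0.72) z^2 = 0, i.e. a z^2 + b z + c = 0 with a = -0.72, b = -0.41, c = 1.
  Discriminant D = b^2 - 4ac = (-0.41)^2 - 4*(-0.72)*1 = 0.1681 - (-2.88) = 3.0481.
  D >= 0, so the roots are real: z = (-b +/- sqrt(D)) / (2a) = (0.41 +/- 1.745881) / (-1.44).
    z_1 = (0.41 + 1.745881) / (-1.44) = -1.4971,   |z_1| = 1.4971.
    z_2 = (0.41 - 1.745881) / (-1.44) = 0.9277,   |z_2| = 0.9277.
Moduli of all roots: 0.5000, 1.4971, 0.9277.
All moduli strictly greater than 1? No.
Verdict: Not invertible.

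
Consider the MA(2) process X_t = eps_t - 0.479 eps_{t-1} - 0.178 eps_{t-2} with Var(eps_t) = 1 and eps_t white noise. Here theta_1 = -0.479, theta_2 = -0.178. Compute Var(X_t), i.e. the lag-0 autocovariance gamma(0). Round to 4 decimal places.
\gamma(0) = 1.2611

For an MA(q) process X_t = eps_t + sum_i theta_i eps_{t-i} with
Var(eps_t) = sigma^2, the variance is
  gamma(0) = sigma^2 * (1 + sum_i theta_i^2).
  sum_i theta_i^2 = (-0.479)^2 + (-0.178)^2 = 0.229441 + 0.031684 = 0.261125.
  gamma(0) = 1 * (1 + 0.261125) = 1 * 1.261125 = 1.261125, which rounds to 1.2611.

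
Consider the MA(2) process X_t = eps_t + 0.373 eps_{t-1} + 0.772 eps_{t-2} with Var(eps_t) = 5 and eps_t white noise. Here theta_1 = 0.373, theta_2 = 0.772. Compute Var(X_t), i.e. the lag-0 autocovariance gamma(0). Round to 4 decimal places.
\gamma(0) = 8.6756

For an MA(q) process X_t = eps_t + sum_i theta_i eps_{t-i} with
Var(eps_t) = sigma^2, the variance is
  gamma(0) = sigma^2 * (1 + sum_i theta_i^2).
  sum_i theta_i^2 = (0.373)^2 + (0.772)^2 = 0.139129 + 0.595984 = 0.735113.
  gamma(0) = 5 * (1 + 0.735113) = 5 * 1.735113 = 8.675565, which rounds to 8.6756.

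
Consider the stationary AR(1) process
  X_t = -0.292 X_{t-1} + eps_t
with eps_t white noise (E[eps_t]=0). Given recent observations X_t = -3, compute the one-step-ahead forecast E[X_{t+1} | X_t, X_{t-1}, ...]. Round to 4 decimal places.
E[X_{t+1} \mid \mathcal F_t] = 0.8760

For an AR(p) model X_t = c + sum_i phi_i X_{t-i} + eps_t, the
one-step-ahead conditional mean is
  E[X_{t+1} | X_t, ...] = c + sum_i phi_i X_{t+1-i}.
Substitute known values:
  E[X_{t+1} | ...] = (-0.292) * (-3)
                   = 0.8760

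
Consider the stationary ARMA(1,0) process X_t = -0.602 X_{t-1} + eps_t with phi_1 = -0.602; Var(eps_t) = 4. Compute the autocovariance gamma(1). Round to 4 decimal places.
\gamma(1) = -3.7767

Multiply the model equation by X_{t-k} and take expectations. With theta_0 = psi_0 = 1 and psi_j the MA(infinity) weights, this gives
  gamma(k) - sum_i phi_i gamma(k-i) = c_k,
  c_k = sigma^2 * sum_{j=k..q} theta_j psi_{j-k}   (c_k = 0 for k > q),
using gamma(-m) = gamma(m).
Pure AR (q = 0): c_0 = sigma^2 = 4, c_k = 0 for k >= 1.
Equations for k = 0 and k = 1 (AR order 1):
  gamma(0) = phi_1 gamma(1) + c_0
  gamma(1) = phi_1 gamma(0) + c_1
Substituting the second into the first: gamma(0) (1 - phi_1^2) = c_0 + phi_1 c_1, so
  gamma(0) = c_0 / (1 - phi_1^2) = 4 / (1 - (-0.602)^2) = 4 / 0.637596 = 6.273565.
  gamma(1) = phi_1 gamma(0) = (-0.602)(6.273565) = -3.776686.
Therefore gamma(1) = -3.7767 (to 4 decimal places).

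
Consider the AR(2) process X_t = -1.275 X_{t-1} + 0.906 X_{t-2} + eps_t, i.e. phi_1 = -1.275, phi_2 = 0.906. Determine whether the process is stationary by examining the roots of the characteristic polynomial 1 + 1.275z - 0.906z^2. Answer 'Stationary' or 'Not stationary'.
\text{Not stationary}

The AR(p) characteristic polynomial is P(z) = 1 + 1.275z - 0.906z^2.
Stationarity requires all roots to lie outside the unit circle, i.e. |z| > 1 for every root.
Set 1 + (1.275) z + (-0.906) z^2 = 0, i.e. a z^2 + b z + c = 0 with a = -0.906, b = 1.275, c = 1.
Discriminant D = b^2 - 4ac = (1.275)^2 - 4*(-0.906)*1 = 1.625625 - (-3.624) = 5.249625.
D >= 0, so the roots are real: z = (-b +/- sqrt(D)) / (2a) = (-1.275 +/- 2.291206) / (-1.812).
  z_1 = (-1.275 + 2.291206) / (-1.812) = -0.5608,   |z_1| = 0.5608.
  z_2 = (-1.275 - 2.291206) / (-1.812) = 1.9681,   |z_2| = 1.9681.
Moduli of all roots: 0.5608, 1.9681.
All moduli strictly greater than 1? No.
Verdict: Not stationary.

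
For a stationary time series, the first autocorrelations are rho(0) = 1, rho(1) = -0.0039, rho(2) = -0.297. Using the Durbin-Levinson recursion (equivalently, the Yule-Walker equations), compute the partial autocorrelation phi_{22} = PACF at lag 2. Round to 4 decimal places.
\phi_{22} = -0.2970

The PACF at lag k is phi_{kk}, the last component of the solution
to the Yule-Walker system G_k phi = r_k where
  (G_k)_{ij} = rho(|i - j|), (r_k)_i = rho(i), i,j = 1..k.
Equivalently, Durbin-Levinson gives phi_{kk} iteratively:
  phi_{11} = rho(1)
  phi_{kk} = [rho(k) - sum_{j=1..k-1} phi_{k-1,j} rho(k-j)]
            / [1 - sum_{j=1..k-1} phi_{k-1,j} rho(j)],
  phi_{k,j} = phi_{k-1,j} - phi_{kk} phi_{k-1,k-j},  j = 1..k-1.
Step k = 1:
  phi_11 = rho(1) = -0.0039.
Step k = 2:
  phi_22 = [rho(2) - phi_11 rho(1)] / [1 - phi_11 rho(1)] = [-0.297 - (-0.0039)(-0.0039)] / [1 - (-0.0039)(-0.0039)]
         = -0.29701521 / 0.99998479 = -0.297.
Therefore phi_{22} = -0.2970.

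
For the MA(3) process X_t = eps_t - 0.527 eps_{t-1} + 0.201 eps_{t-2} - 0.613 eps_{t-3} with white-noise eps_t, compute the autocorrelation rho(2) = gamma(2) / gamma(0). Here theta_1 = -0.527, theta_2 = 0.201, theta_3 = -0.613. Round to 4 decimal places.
\rho(2) = 0.3094

For an MA(q) process with theta_0 = 1, the autocovariance is
  gamma(k) = sigma^2 * sum_{i=0..q-k} theta_i * theta_{i+k},
and rho(k) = gamma(k) / gamma(0). Sigma^2 cancels.
  numerator   = (1)*(0.201) + (-0.527)*(-0.613) = 0.524051.
  denominator = (1)^2 + (-0.527)^2 + (0.201)^2 + (-0.613)^2 = 1.693899.
  rho(2) = 0.524051 / 1.693899 = 0.3094.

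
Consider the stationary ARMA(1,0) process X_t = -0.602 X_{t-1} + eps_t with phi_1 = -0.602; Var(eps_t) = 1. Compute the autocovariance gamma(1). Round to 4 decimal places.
\gamma(1) = -0.9442

Multiply the model equation by X_{t-k} and take expectations. With theta_0 = psi_0 = 1 and psi_j the MA(infinity) weights, this gives
  gamma(k) - sum_i phi_i gamma(k-i) = c_k,
  c_k = sigma^2 * sum_{j=k..q} theta_j psi_{j-k}   (c_k = 0 for k > q),
using gamma(-m) = gamma(m).
Pure AR (q = 0): c_0 = sigma^2 = 1, c_k = 0 for k >= 1.
Equations for k = 0 and k = 1 (AR order 1):
  gamma(0) = phi_1 gamma(1) + c_0
  gamma(1) = phi_1 gamma(0) + c_1
Substituting the second into the first: gamma(0) (1 - phi_1^2) = c_0 + phi_1 c_1, so
  gamma(0) = c_0 / (1 - phi_1^2) = 1 / (1 - (-0.602)^2) = 1 / 0.637596 = 1.568391.
  gamma(1) = phi_1 gamma(0) = (-0.602)(1.568391) = -0.944172.
Therefore gamma(1) = -0.9442 (to 4 decimal places).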